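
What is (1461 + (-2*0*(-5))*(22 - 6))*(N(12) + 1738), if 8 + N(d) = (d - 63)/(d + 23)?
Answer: 88389039/35 ≈ 2.5254e+6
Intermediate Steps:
N(d) = -8 + (-63 + d)/(23 + d) (N(d) = -8 + (d - 63)/(d + 23) = -8 + (-63 + d)/(23 + d))
(1461 + (-2*0*(-5))*(22 - 6))*(N(12) + 1738) = (1461 + (-2*0*(-5))*(22 - 6))*((-247 - 7*12)/(23 + 12) + 1738) = (1461 + (0*(-5))*16)*((-247 - 84)/35 + 1738) = (1461 + 0*16)*((1/35)*(-331) + 1738) = (1461 + 0)*(-331/35 + 1738) = 1461*(60499/35) = 88389039/35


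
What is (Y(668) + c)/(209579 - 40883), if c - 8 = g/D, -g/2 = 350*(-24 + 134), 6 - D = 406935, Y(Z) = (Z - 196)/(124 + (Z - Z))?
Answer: 75661507/1064033066052 ≈ 7.1108e-5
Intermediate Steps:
Y(Z) = -49/31 + Z/124 (Y(Z) = (-196 + Z)/(124 + 0) = (-196 + Z)/124 = (-196 + Z)*(1/124) = -49/31 + Z/124)
D = -406929 (D = 6 - 1*406935 = 6 - 406935 = -406929)
g = -77000 (g = -700*(-24 + 134) = -700*110 = -2*38500 = -77000)
c = 3332432/406929 (c = 8 - 77000/(-406929) = 8 - 77000*(-1/406929) = 8 + 77000/406929 = 3332432/406929 ≈ 8.1892)
(Y(668) + c)/(209579 - 40883) = ((-49/31 + (1/124)*668) + 3332432/406929)/(209579 - 40883) = ((-49/31 + 167/31) + 3332432/406929)/168696 = (118/31 + 3332432/406929)*(1/168696) = (151323014/12614799)*(1/168696) = 75661507/1064033066052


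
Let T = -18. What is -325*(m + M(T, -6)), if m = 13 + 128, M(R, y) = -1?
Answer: -45500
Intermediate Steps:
m = 141
-325*(m + M(T, -6)) = -325*(141 - 1) = -325*140 = -45500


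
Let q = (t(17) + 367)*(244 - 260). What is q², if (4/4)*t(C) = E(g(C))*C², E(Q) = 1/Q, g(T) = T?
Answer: 37748736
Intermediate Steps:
E(Q) = 1/Q
t(C) = C (t(C) = C²/C = C)
q = -6144 (q = (17 + 367)*(244 - 260) = 384*(-16) = -6144)
q² = (-6144)² = 37748736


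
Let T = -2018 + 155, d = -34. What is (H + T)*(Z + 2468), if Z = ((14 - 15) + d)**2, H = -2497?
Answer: -16101480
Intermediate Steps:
T = -1863
Z = 1225 (Z = ((14 - 15) - 34)**2 = (-1 - 34)**2 = (-35)**2 = 1225)
(H + T)*(Z + 2468) = (-2497 - 1863)*(1225 + 2468) = -4360*3693 = -16101480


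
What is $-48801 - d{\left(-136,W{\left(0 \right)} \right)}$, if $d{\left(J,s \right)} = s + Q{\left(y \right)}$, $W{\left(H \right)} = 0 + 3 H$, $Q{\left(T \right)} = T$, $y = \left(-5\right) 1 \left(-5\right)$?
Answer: $-48826$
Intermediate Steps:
$y = 25$ ($y = \left(-5\right) \left(-5\right) = 25$)
$W{\left(H \right)} = 3 H$
$d{\left(J,s \right)} = 25 + s$ ($d{\left(J,s \right)} = s + 25 = 25 + s$)
$-48801 - d{\left(-136,W{\left(0 \right)} \right)} = -48801 - \left(25 + 3 \cdot 0\right) = -48801 - \left(25 + 0\right) = -48801 - 25 = -48826$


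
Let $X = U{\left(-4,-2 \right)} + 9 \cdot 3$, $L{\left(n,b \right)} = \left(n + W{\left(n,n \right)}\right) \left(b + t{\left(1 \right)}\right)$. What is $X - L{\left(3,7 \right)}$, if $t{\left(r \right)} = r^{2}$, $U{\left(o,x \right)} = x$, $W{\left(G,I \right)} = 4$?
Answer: $-31$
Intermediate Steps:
$L{\left(n,b \right)} = \left(1 + b\right) \left(4 + n\right)$ ($L{\left(n,b \right)} = \left(n + 4\right) \left(b + 1^{2}\right) = \left(4 + n\right) \left(b + 1\right) = \left(4 + n\right) \left(1 + b\right) = \left(1 + b\right) \left(4 + n\right)$)
$X = 25$ ($X = -2 + 9 \cdot 3 = -2 + 27 = 25$)
$X - L{\left(3,7 \right)} = 25 - \left(4 + 3 + 4 \cdot 7 + 7 \cdot 3\right) = 25 - \left(4 + 3 + 28 + 21\right) = 25 - 56 = -31$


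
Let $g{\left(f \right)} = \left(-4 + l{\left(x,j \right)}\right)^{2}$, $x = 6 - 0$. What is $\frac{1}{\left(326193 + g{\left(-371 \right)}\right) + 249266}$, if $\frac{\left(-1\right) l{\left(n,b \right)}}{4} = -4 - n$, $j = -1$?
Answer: $\frac{1}{576755} \approx 1.7338 \cdot 10^{-6}$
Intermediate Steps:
$x = 6$ ($x = 6 + 0 = 6$)
$l{\left(n,b \right)} = 16 + 4 n$ ($l{\left(n,b \right)} = - 4 \left(-4 - n\right) = 16 + 4 n$)
$g{\left(f \right)} = 1296$ ($g{\left(f \right)} = \left(-4 + \left(16 + 4 \cdot 6\right)\right)^{2} = \left(-4 + \left(16 + 24\right)\right)^{2} = \left(-4 + 40\right)^{2} = 36^{2} = 1296$)
$\frac{1}{\left(326193 + g{\left(-371 \right)}\right) + 249266} = \frac{1}{\left(326193 + 1296\right) + 249266} = \frac{1}{327489 + 249266} = \frac{1}{576755}$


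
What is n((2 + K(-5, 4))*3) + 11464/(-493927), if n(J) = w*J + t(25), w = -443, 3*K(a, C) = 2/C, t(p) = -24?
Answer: -2868257017/987854 ≈ -2903.5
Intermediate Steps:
K(a, C) = 2/(3*C) (K(a, C) = (2/C)/3 = 2/(3*C))
n(J) = -24 - 443*J (n(J) = -443*J - 24 = -24 - 443*J)
n((2 + K(-5, 4))*3) + 11464/(-493927) = (-24 - 443*(2 + (⅔)/4)*3) + 11464/(-493927) = (-24 - 443*(2 + (⅔)*(¼))*3) + 11464*(-1/493927) = (-24 - 443*(2 + ⅙)*3) - 11464/493927 = (-24 - 5759*3/6) - 11464/493927 = (-24 - 443*13/2) - 11464/493927 = (-24 - 5759/2) - 11464/493927 = -5807/2 - 11464/493927 = -2868257017/987854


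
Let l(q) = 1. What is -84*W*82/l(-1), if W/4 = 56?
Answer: -1542912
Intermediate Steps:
W = 224 (W = 4*56 = 224)
-84*W*82/l(-1) = -84*224*82/1 = -18816*82*1 = -18816*82 = -1*1542912 = -1542912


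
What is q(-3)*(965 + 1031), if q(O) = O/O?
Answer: 1996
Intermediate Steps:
q(O) = 1
q(-3)*(965 + 1031) = 1*(965 + 1031) = 1*1996 = 1996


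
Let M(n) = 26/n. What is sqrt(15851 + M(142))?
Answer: sqrt(79905814)/71 ≈ 125.90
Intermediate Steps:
sqrt(15851 + M(142)) = sqrt(15851 + 26/142) = sqrt(15851 + 26*(1/142)) = sqrt(15851 + 13/71) = sqrt(1125434/71) = sqrt(79905814)/71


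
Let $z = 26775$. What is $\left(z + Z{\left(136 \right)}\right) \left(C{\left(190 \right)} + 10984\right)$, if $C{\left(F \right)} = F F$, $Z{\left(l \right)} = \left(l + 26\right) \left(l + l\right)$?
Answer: $3335383476$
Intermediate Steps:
$Z{\left(l \right)} = 2 l \left(26 + l\right)$ ($Z{\left(l \right)} = \left(26 + l\right) 2 l = 2 l \left(26 + l\right)$)
$C{\left(F \right)} = F^{2}$
$\left(z + Z{\left(136 \right)}\right) \left(C{\left(190 \right)} + 10984\right) = \left(26775 + 2 \cdot 136 \left(26 + 136\right)\right) \left(190^{2} + 10984\right) = \left(26775 + 2 \cdot 136 \cdot 162\right) \left(36100 + 10984\right) = \left(26775 + 44064\right) 47084 = 70839 \cdot 47084 = 3335383476$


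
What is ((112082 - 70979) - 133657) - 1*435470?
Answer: -528024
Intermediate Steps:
((112082 - 70979) - 133657) - 1*435470 = (41103 - 133657) - 435470 = -92554 - 435470 = -528024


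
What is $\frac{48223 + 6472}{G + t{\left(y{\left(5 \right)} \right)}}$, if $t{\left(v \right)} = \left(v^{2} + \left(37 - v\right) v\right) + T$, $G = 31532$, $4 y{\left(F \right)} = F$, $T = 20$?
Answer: $\frac{218780}{126393} \approx 1.7309$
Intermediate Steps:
$y{\left(F \right)} = \frac{F}{4}$
$t{\left(v \right)} = 20 + v^{2} + v \left(37 - v\right)$ ($t{\left(v \right)} = \left(v^{2} + \left(37 - v\right) v\right) + 20 = \left(v^{2} + v \left(37 - v\right)\right) + 20 = 20 + v^{2} + v \left(37 - v\right)$)
$\frac{48223 + 6472}{G + t{\left(y{\left(5 \right)} \right)}} = \frac{48223 + 6472}{31532 + \left(20 + 37 \cdot \frac{1}{4} \cdot 5\right)} = \frac{54695}{31532 + \left(20 + 37 \cdot \frac{5}{4}\right)} = \frac{54695}{31532 + \left(20 + \frac{185}{4}\right)} = \frac{54695}{31532 + \frac{265}{4}} = \frac{54695}{\frac{126393}{4}} = 54695 \cdot \frac{4}{126393} = \frac{218780}{126393}$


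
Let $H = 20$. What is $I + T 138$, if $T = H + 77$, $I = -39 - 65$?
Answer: $13282$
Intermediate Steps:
$I = -104$
$T = 97$ ($T = 20 + 77 = 97$)
$I + T 138 = -104 + 97 \cdot 138 = -104 + 13386 = 13282$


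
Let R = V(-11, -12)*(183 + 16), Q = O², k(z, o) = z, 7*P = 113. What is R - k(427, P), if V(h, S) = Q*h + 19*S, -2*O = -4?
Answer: -54555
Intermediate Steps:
P = 113/7 (P = (⅐)*113 = 113/7 ≈ 16.143)
O = 2 (O = -½*(-4) = 2)
Q = 4 (Q = 2² = 4)
V(h, S) = 4*h + 19*S
R = -54128 (R = (4*(-11) + 19*(-12))*(183 + 16) = (-44 - 228)*199 = -272*199 = -54128)
R - k(427, P) = -54128 - 1*427 = -54128 - 427 = -54555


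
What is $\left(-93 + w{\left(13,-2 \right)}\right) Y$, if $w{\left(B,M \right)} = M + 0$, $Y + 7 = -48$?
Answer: $5225$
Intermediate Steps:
$Y = -55$ ($Y = -7 - 48 = -55$)
$w{\left(B,M \right)} = M$
$\left(-93 + w{\left(13,-2 \right)}\right) Y = \left(-93 - 2\right) \left(-55\right) = \left(-95\right) \left(-55\right) = 5225$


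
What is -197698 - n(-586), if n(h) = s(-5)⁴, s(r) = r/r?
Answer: -197699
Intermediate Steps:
s(r) = 1
n(h) = 1 (n(h) = 1⁴ = 1)
-197698 - n(-586) = -197698 - 1*1 = -197698 - 1 = -197699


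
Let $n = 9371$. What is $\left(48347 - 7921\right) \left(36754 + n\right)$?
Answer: $1864649250$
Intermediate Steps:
$\left(48347 - 7921\right) \left(36754 + n\right) = \left(48347 - 7921\right) \left(36754 + 9371\right) = 40426 \cdot 46125 = 1864649250$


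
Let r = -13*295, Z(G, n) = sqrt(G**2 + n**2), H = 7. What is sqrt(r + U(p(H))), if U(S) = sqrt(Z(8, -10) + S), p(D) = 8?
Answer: sqrt(-3835 + sqrt(2)*sqrt(4 + sqrt(41))) ≈ 61.891*I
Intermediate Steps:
U(S) = sqrt(S + 2*sqrt(41)) (U(S) = sqrt(sqrt(8**2 + (-10)**2) + S) = sqrt(sqrt(64 + 100) + S) = sqrt(sqrt(164) + S) = sqrt(2*sqrt(41) + S) = sqrt(S + 2*sqrt(41)))
r = -3835
sqrt(r + U(p(H))) = sqrt(-3835 + sqrt(8 + 2*sqrt(41)))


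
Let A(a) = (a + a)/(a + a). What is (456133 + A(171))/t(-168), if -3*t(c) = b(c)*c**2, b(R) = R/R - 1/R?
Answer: -32581/676 ≈ -48.197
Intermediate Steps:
A(a) = 1 (A(a) = (2*a)/((2*a)) = (2*a)*(1/(2*a)) = 1)
b(R) = 1 - 1/R
t(c) = -c*(-1 + c)/3 (t(c) = -(-1 + c)/c*c**2/3 = -c*(-1 + c)/3)
(456133 + A(171))/t(-168) = (456133 + 1)/(((1/3)*(-168)*(1 - 1*(-168)))) = 456134/(((1/3)*(-168)*(1 + 168))) = 456134/(((1/3)*(-168)*169)) = 456134/(-9464) = 456134*(-1/9464) = -32581/676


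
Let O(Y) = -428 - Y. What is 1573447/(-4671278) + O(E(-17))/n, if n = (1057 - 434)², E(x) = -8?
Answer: -87523192489/259008351266 ≈ -0.33792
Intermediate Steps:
n = 388129 (n = 623² = 388129)
1573447/(-4671278) + O(E(-17))/n = 1573447/(-4671278) + (-428 - 1*(-8))/388129 = 1573447*(-1/4671278) + (-428 + 8)*(1/388129) = -1573447/4671278 - 420*1/388129 = -1573447/4671278 - 60/55447 = -87523192489/259008351266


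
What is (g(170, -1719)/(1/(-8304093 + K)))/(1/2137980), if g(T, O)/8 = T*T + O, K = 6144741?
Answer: -1003881611226574080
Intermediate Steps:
g(T, O) = 8*O + 8*T² (g(T, O) = 8*(T*T + O) = 8*(T² + O) = 8*(O + T²) = 8*O + 8*T²)
(g(170, -1719)/(1/(-8304093 + K)))/(1/2137980) = ((8*(-1719) + 8*170²)/(1/(-8304093 + 6144741)))/(1/2137980) = ((-13752 + 8*28900)/(1/(-2159352)))/(1/2137980) = ((-13752 + 231200)/(-1/2159352))*2137980 = (217448*(-2159352))*2137980 = -469546773696*2137980 = -1003881611226574080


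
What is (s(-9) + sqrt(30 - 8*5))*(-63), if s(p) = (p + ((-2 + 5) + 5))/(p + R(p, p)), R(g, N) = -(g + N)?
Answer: 7 - 63*I*sqrt(10) ≈ 7.0 - 199.22*I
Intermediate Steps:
R(g, N) = -N - g (R(g, N) = -(N + g) = -N - g)
s(p) = -(8 + p)/p (s(p) = (p + ((-2 + 5) + 5))/(p + (-p - p)) = (p + (3 + 5))/(p - 2*p) = (p + 8)/((-p)) = (8 + p)*(-1/p) = -(8 + p)/p)
(s(-9) + sqrt(30 - 8*5))*(-63) = ((-8 - 1*(-9))/(-9) + sqrt(30 - 8*5))*(-63) = (-(-8 + 9)/9 + sqrt(30 - 40))*(-63) = (-1/9*1 + sqrt(-10))*(-63) = (-1/9 + I*sqrt(10))*(-63) = 7 - 63*I*sqrt(10)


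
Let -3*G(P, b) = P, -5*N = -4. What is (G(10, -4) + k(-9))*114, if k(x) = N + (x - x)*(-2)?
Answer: -1444/5 ≈ -288.80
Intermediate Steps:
N = ⅘ (N = -⅕*(-4) = ⅘ ≈ 0.80000)
G(P, b) = -P/3
k(x) = ⅘ (k(x) = ⅘ + (x - x)*(-2) = ⅘ + 0*(-2) = ⅘ + 0 = ⅘)
(G(10, -4) + k(-9))*114 = (-⅓*10 + ⅘)*114 = (-10/3 + ⅘)*114 = -38/15*114 = -1444/5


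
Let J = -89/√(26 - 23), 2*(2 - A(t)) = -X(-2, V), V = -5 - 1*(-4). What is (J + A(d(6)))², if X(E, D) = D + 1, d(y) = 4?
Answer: 7933/3 - 356*√3/3 ≈ 2438.8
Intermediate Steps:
V = -1 (V = -5 + 4 = -1)
X(E, D) = 1 + D
A(t) = 2 (A(t) = 2 - (-1)*(1 - 1)/2 = 2 - (-1)*0/2 = 2 - ½*0 = 2 + 0 = 2)
J = -89*√3/3 ≈ -51.384
(J + A(d(6)))² = (-89*√3/3 + 2)² = (2 - 89*√3/3)²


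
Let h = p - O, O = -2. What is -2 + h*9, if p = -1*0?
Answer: 16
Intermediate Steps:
p = 0
h = 2 (h = 0 - 1*(-2) = 0 + 2 = 2)
-2 + h*9 = -2 + 2*9 = -2 + 18 = 16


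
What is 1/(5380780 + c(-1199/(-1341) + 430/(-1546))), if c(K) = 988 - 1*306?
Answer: 1/5381462 ≈ 1.8582e-7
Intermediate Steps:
c(K) = 682 (c(K) = 988 - 306 = 682)
1/(5380780 + c(-1199/(-1341) + 430/(-1546))) = 1/(5380780 + 682) = 1/5381462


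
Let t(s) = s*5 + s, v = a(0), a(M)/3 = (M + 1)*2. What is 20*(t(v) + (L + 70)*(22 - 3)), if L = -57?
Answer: 5660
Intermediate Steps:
a(M) = 6 + 6*M (a(M) = 3*((M + 1)*2) = 3*((1 + M)*2) = 3*(2 + 2*M) = 6 + 6*M)
v = 6 (v = 6 + 6*0 = 6 + 0 = 6)
t(s) = 6*s (t(s) = 5*s + s = 6*s)
20*(t(v) + (L + 70)*(22 - 3)) = 20*(6*6 + (-57 + 70)*(22 - 3)) = 20*(36 + 13*19) = 20*(36 + 247) = 20*283 = 5660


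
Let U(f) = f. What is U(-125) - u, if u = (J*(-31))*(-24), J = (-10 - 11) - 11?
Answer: 23683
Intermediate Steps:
J = -32 (J = -21 - 11 = -32)
u = -23808 (u = -32*(-31)*(-24) = 992*(-24) = -23808)
U(-125) - u = -125 - 1*(-23808) = -125 + 23808 = 23683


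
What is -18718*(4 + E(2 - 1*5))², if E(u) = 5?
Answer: -1516158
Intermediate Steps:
-18718*(4 + E(2 - 1*5))² = -18718*(4 + 5)² = -18718*9² = -18718*81 = -1516158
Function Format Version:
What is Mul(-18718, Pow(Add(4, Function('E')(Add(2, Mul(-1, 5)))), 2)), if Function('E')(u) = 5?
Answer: -1516158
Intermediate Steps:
Mul(-18718, Pow(Add(4, Function('E')(Add(2, Mul(-1, 5)))), 2)) = Mul(-18718, Pow(Add(4, 5), 2)) = Mul(-18718, Pow(9, 2)) = Mul(-18718, 81) = -1516158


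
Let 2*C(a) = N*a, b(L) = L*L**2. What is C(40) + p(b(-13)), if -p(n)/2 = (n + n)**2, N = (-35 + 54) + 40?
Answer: -38613292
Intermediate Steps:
b(L) = L**3
N = 59 (N = 19 + 40 = 59)
C(a) = 59*a/2 (C(a) = (59*a)/2 = 59*a/2)
p(n) = -8*n**2 (p(n) = -2*(n + n)**2 = -2*4*n**2 = -8*n**2)
C(40) + p(b(-13)) = (59/2)*40 - 8*((-13)**3)**2 = 1180 - 8*(-2197)**2 = 1180 - 8*4826809 = 1180 - 38614472 = -38613292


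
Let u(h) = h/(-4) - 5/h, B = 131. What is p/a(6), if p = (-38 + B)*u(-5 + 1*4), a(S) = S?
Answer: 651/8 ≈ 81.375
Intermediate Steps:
u(h) = -5/h - h/4 (u(h) = h*(-¼) - 5/h = -h/4 - 5/h = -5/h - h/4)
p = 1953/4 (p = (-38 + 131)*(-5/(-5 + 1*4) - (-5 + 1*4)/4) = 93*(-5/(-5 + 4) - (-5 + 4)/4) = 93*(-5/(-1) - ¼*(-1)) = 93*(-5*(-1) + ¼) = 93*(5 + ¼) = 93*(21/4) = 1953/4 ≈ 488.25)
p/a(6) = (1953/4)/6 = (1953/4)*(⅙) = 651/8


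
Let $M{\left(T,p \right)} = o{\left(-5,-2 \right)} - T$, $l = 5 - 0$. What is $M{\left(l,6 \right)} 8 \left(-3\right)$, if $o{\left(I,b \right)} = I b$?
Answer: $-120$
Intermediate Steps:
$l = 5$ ($l = 5 + 0 = 5$)
$M{\left(T,p \right)} = 10 - T$ ($M{\left(T,p \right)} = \left(-5\right) \left(-2\right) - T = 10 - T$)
$M{\left(l,6 \right)} 8 \left(-3\right) = \left(10 - 5\right) 8 \left(-3\right) = 5 \cdot 8 \left(-3\right) = 40 \left(-3\right) = -120$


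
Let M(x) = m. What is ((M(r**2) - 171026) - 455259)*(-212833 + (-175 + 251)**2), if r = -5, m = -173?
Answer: 129712514106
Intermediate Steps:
M(x) = -173
((M(r**2) - 171026) - 455259)*(-212833 + (-175 + 251)**2) = ((-173 - 171026) - 455259)*(-212833 + (-175 + 251)**2) = (-171199 - 455259)*(-212833 + 76**2) = -626458*(-212833 + 5776) = -626458*(-207057) = 129712514106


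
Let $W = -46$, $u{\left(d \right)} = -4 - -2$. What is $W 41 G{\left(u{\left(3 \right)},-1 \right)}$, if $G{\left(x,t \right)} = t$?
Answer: $1886$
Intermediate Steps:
$u{\left(d \right)} = -2$ ($u{\left(d \right)} = -4 + 2 = -2$)
$W 41 G{\left(u{\left(3 \right)},-1 \right)} = \left(-46\right) 41 \left(-1\right) = \left(-1886\right) \left(-1\right) = 1886$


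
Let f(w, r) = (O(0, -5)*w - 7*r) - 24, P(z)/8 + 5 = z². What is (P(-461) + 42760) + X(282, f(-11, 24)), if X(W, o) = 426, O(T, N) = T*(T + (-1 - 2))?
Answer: 1743314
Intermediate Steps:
P(z) = -40 + 8*z²
O(T, N) = T*(-3 + T) (O(T, N) = T*(T - 3) = T*(-3 + T))
f(w, r) = -24 - 7*r (f(w, r) = ((0*(-3 + 0))*w - 7*r) - 24 = ((0*(-3))*w - 7*r) - 24 = (0*w - 7*r) - 24 = (0 - 7*r) - 24 = -7*r - 24 = -24 - 7*r)
(P(-461) + 42760) + X(282, f(-11, 24)) = ((-40 + 8*(-461)²) + 42760) + 426 = ((-40 + 8*212521) + 42760) + 426 = ((-40 + 1700168) + 42760) + 426 = (1700128 + 42760) + 426 = 1742888 + 426 = 1743314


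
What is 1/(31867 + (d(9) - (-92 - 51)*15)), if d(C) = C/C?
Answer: 1/34013 ≈ 2.9401e-5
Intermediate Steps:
d(C) = 1
1/(31867 + (d(9) - (-92 - 51)*15)) = 1/(31867 + (1 - (-92 - 51)*15)) = 1/(31867 + (1 - (-143)*15)) = 1/(31867 + (1 - 1*(-2145))) = 1/(31867 + (1 + 2145)) = 1/(31867 + 2146) = 1/34013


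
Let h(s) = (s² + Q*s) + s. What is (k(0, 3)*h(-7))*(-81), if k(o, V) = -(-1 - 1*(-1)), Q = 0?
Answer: 0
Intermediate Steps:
k(o, V) = 0 (k(o, V) = -(-1 + 1) = -1*0 = 0)
h(s) = s + s² (h(s) = (s² + 0*s) + s = (s² + 0) + s = s² + s = s + s²)
(k(0, 3)*h(-7))*(-81) = (0*(-7*(1 - 7)))*(-81) = (0*(-7*(-6)))*(-81) = (0*42)*(-81) = 0*(-81) = 0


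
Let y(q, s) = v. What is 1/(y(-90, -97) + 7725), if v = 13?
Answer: 1/7738 ≈ 0.00012923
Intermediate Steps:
y(q, s) = 13
1/(y(-90, -97) + 7725) = 1/(13 + 7725) = 1/7738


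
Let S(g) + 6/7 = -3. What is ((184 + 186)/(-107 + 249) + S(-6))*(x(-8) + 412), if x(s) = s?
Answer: -251288/497 ≈ -505.61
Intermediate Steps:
S(g) = -27/7 (S(g) = -6/7 - 3 = -27/7)
((184 + 186)/(-107 + 249) + S(-6))*(x(-8) + 412) = ((184 + 186)/(-107 + 249) - 27/7)*(-8 + 412) = (370/142 - 27/7)*404 = (370*(1/142) - 27/7)*404 = (185/71 - 27/7)*404 = -622/497*404 = -251288/497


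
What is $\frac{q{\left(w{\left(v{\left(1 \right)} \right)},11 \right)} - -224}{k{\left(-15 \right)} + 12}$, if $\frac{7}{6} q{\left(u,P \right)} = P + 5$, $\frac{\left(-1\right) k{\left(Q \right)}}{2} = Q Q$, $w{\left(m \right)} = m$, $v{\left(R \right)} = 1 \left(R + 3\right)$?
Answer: $- \frac{832}{1533} \approx -0.54273$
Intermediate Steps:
$v{\left(R \right)} = 3 + R$ ($v{\left(R \right)} = 1 \left(3 + R\right) = 3 + R$)
$k{\left(Q \right)} = - 2 Q^{2}$ ($k{\left(Q \right)} = - 2 Q Q = - 2 Q^{2}$)
$q{\left(u,P \right)} = \frac{30}{7} + \frac{6 P}{7}$ ($q{\left(u,P \right)} = \frac{6 \left(P + 5\right)}{7} = \frac{6 \left(5 + P\right)}{7} = \frac{30}{7} + \frac{6 P}{7}$)
$\frac{q{\left(w{\left(v{\left(1 \right)} \right)},11 \right)} - -224}{k{\left(-15 \right)} + 12} = \frac{\left(\frac{30}{7} + \frac{6}{7} \cdot 11\right) - -224}{- 2 \left(-15\right)^{2} + 12} = \frac{\left(\frac{30}{7} + \frac{66}{7}\right) + 224}{\left(-2\right) 225 + 12} = \frac{\frac{96}{7} + 224}{-450 + 12} = \frac{1664}{7 \left(-438\right)} = \frac{1664}{7} \left(- \frac{1}{438}\right) = - \frac{832}{1533}$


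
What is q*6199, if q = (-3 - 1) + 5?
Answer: 6199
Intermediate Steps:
q = 1 (q = -4 + 5 = 1)
q*6199 = 1*6199 = 6199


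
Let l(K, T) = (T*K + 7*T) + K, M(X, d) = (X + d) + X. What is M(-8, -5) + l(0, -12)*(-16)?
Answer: 1323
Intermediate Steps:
M(X, d) = d + 2*X
l(K, T) = K + 7*T + K*T (l(K, T) = (K*T + 7*T) + K = (7*T + K*T) + K = K + 7*T + K*T)
M(-8, -5) + l(0, -12)*(-16) = (-5 + 2*(-8)) + (0 + 7*(-12) + 0*(-12))*(-16) = (-5 - 16) + (0 - 84 + 0)*(-16) = -21 - 84*(-16) = -21 + 1344 = 1323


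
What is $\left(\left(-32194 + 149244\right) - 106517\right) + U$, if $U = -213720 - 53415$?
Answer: $-256602$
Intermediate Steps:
$U = -267135$
$\left(\left(-32194 + 149244\right) - 106517\right) + U = \left(\left(-32194 + 149244\right) - 106517\right) - 267135 = \left(117050 - 106517\right) - 267135 = 10533 - 267135 = -256602$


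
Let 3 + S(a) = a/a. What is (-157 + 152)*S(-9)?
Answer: 10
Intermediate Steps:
S(a) = -2 (S(a) = -3 + a/a = -3 + 1 = -2)
(-157 + 152)*S(-9) = (-157 + 152)*(-2) = -5*(-2) = 10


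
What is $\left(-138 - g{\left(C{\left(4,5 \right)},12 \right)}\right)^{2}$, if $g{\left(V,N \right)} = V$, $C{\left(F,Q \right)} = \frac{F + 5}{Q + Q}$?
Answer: $\frac{1929321}{100} \approx 19293.0$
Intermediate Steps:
$C{\left(F,Q \right)} = \frac{5 + F}{2 Q}$
$\left(-138 - g{\left(C{\left(4,5 \right)},12 \right)}\right)^{2} = \left(-138 - \frac{5 + 4}{2 \cdot 5}\right)^{2} = \left(-138 - \frac{1}{2} \cdot \frac{1}{5} \cdot 9\right)^{2} = \left(-138 - \frac{9}{10}\right)^{2} = \left(- \frac{1389}{10}\right)^{2} = \frac{1929321}{100}$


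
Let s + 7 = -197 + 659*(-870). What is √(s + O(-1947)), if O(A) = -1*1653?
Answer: I*√575187 ≈ 758.41*I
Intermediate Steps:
O(A) = -1653
s = -573534 (s = -7 + (-197 + 659*(-870)) = -7 + (-197 - 573330) = -7 - 573527 = -573534)
√(s + O(-1947)) = √(-573534 - 1653) = √(-575187) = I*√575187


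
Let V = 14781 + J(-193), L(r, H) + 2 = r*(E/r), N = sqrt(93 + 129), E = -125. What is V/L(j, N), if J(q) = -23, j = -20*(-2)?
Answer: -14758/127 ≈ -116.20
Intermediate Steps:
j = 40
N = sqrt(222) ≈ 14.900
L(r, H) = -127 (L(r, H) = -2 + r*(-125/r) = -2 - 125 = -127)
V = 14758 (V = 14781 - 23 = 14758)
V/L(j, N) = 14758/(-127) = 14758*(-1/127) = -14758/127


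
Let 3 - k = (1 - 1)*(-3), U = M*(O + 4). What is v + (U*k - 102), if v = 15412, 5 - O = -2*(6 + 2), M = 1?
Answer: 15385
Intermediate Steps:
O = 21 (O = 5 - (-2)*(6 + 2) = 5 - (-2)*8 = 5 - 1*(-16) = 5 + 16 = 21)
U = 25 (U = 1*(21 + 4) = 1*25 = 25)
k = 3 (k = 3 - (1 - 1)*(-3) = 3 - 0*(-3) = 3 - 1*0 = 3 + 0 = 3)
v + (U*k - 102) = 15412 + (25*3 - 102) = 15412 + (75 - 102) = 15412 - 27 = 15385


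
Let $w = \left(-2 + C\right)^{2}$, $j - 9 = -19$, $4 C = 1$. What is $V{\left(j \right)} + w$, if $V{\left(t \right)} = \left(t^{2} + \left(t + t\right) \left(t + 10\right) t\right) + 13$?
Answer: $\frac{1857}{16} \approx 116.06$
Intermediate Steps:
$C = \frac{1}{4}$ ($C = \frac{1}{4} \cdot 1 = \frac{1}{4} \approx 0.25$)
$j = -10$ ($j = 9 - 19 = -10$)
$w = \frac{49}{16}$ ($w = \left(-2 + \frac{1}{4}\right)^{2} = \left(- \frac{7}{4}\right)^{2} = \frac{49}{16} \approx 3.0625$)
$V{\left(t \right)} = 13 + t^{2} + 2 t^{2} \left(10 + t\right)$ ($V{\left(t \right)} = \left(t^{2} + 2 t \left(10 + t\right) t\right) + 13 = \left(t^{2} + 2 t^{2} \left(10 + t\right)\right) + 13 = 13 + t^{2} + 2 t^{2} \left(10 + t\right)$)
$V{\left(j \right)} + w = \left(13 + 2 \left(-10\right)^{3} + 21 \left(-10\right)^{2}\right) + \frac{49}{16} = \left(13 + 2 \left(-1000\right) + 21 \cdot 100\right) + \frac{49}{16} = \left(13 - 2000 + 2100\right) + \frac{49}{16} = 113 + \frac{49}{16} = \frac{1857}{16}$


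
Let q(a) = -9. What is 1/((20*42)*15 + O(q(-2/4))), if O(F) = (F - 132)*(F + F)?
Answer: 1/15138 ≈ 6.6059e-5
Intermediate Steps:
O(F) = 2*F*(-132 + F) (O(F) = (-132 + F)*(2*F) = 2*F*(-132 + F))
1/((20*42)*15 + O(q(-2/4))) = 1/((20*42)*15 + 2*(-9)*(-132 - 9)) = 1/(840*15 + 2*(-9)*(-141)) = 1/(12600 + 2538) = 1/15138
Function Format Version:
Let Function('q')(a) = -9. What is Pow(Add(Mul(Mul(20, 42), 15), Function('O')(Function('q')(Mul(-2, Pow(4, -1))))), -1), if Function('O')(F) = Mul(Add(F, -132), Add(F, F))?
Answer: Rational(1, 15138) ≈ 6.6059e-5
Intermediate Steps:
Function('O')(F) = Mul(2, F, Add(-132, F)) (Function('O')(F) = Mul(Add(-132, F), Mul(2, F)) = Mul(2, F, Add(-132, F)))
Pow(Add(Mul(Mul(20, 42), 15), Function('O')(Function('q')(Mul(-2, Pow(4, -1))))), -1) = Pow(Add(Mul(Mul(20, 42), 15), Mul(2, -9, Add(-132, -9))), -1) = Pow(Add(Mul(840, 15), Mul(2, -9, -141)), -1) = Pow(Add(12600, 2538), -1) = Pow(15138, -1) = Rational(1, 15138)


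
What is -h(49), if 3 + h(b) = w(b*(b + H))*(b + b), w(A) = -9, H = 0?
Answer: 885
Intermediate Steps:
h(b) = -3 - 18*b (h(b) = -3 - 9*(b + b) = -3 - 18*b)
-h(49) = -(-3 - 18*49) = -(-3 - 882) = -1*(-885) = 885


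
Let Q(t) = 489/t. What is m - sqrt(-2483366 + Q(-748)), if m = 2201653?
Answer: 2201653 - I*sqrt(347363394059)/374 ≈ 2.2017e+6 - 1575.9*I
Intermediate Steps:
m - sqrt(-2483366 + Q(-748)) = 2201653 - sqrt(-2483366 + 489/(-748)) = 2201653 - sqrt(-2483366 + 489*(-1/748)) = 2201653 - sqrt(-2483366 - 489/748) = 2201653 - sqrt(-1857558257/748) = 2201653 - I*sqrt(347363394059)/374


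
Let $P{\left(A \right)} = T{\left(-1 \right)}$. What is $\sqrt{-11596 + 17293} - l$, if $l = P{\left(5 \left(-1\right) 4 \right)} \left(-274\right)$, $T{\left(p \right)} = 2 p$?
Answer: $-548 + 3 \sqrt{633} \approx -472.52$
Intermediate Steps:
$P{\left(A \right)} = -2$ ($P{\left(A \right)} = 2 \left(-1\right) = -2$)
$l = 548$ ($l = \left(-2\right) \left(-274\right) = 548$)
$\sqrt{-11596 + 17293} - l = \sqrt{-11596 + 17293} - 548 = \sqrt{5697} - 548 = 3 \sqrt{633} - 548 = -548 + 3 \sqrt{633}$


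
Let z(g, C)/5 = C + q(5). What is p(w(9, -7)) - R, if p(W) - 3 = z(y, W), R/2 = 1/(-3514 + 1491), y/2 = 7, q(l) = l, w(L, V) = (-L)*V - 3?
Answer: 663546/2023 ≈ 328.00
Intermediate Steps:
w(L, V) = -3 - L*V (w(L, V) = -L*V - 3 = -3 - L*V)
y = 14 (y = 2*7 = 14)
R = -2/2023 (R = 2/(-3514 + 1491) = 2/(-2023) = 2*(-1/2023) = -2/2023 ≈ -0.00098863)
z(g, C) = 25 + 5*C (z(g, C) = 5*(C + 5) = 5*(5 + C) = 25 + 5*C)
p(W) = 28 + 5*W (p(W) = 3 + (25 + 5*W) = 28 + 5*W)
p(w(9, -7)) - R = (28 + 5*(-3 - 1*9*(-7))) - 1*(-2/2023) = (28 + 5*(-3 + 63)) + 2/2023 = (28 + 5*60) + 2/2023 = (28 + 300) + 2/2023 = 328 + 2/2023 = 663546/2023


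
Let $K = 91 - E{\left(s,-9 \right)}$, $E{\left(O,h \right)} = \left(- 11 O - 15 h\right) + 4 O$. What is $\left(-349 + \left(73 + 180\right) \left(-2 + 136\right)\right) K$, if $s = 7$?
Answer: $167765$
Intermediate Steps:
$E{\left(O,h \right)} = - 15 h - 7 O$ ($E{\left(O,h \right)} = \left(- 15 h - 11 O\right) + 4 O = - 15 h - 7 O$)
$K = 5$ ($K = 91 - \left(\left(-15\right) \left(-9\right) - 49\right) = 91 - \left(135 - 49\right) = 91 - 86 = 5$)
$\left(-349 + \left(73 + 180\right) \left(-2 + 136\right)\right) K = \left(-349 + \left(73 + 180\right) \left(-2 + 136\right)\right) 5 = \left(-349 + 253 \cdot 134\right) 5 = \left(-349 + 33902\right) 5 = 33553 \cdot 5 = 167765$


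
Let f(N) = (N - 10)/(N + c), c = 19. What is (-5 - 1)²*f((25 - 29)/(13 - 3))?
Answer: -624/31 ≈ -20.129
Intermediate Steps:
f(N) = (-10 + N)/(19 + N) (f(N) = (N - 10)/(N + 19) = (-10 + N)/(19 + N))
(-5 - 1)²*f((25 - 29)/(13 - 3)) = (-5 - 1)²*((-10 + (25 - 29)/(13 - 3))/(19 + (25 - 29)/(13 - 3))) = (-6)²*((-10 - 4/10)/(19 - 4/10)) = 36*((-10 - 4*⅒)/(19 - 4*⅒)) = 36*((-10 - ⅖)/(19 - ⅖)) = 36*(-52/5/(93/5)) = 36*((5/93)*(-52/5)) = 36*(-52/93) = -624/31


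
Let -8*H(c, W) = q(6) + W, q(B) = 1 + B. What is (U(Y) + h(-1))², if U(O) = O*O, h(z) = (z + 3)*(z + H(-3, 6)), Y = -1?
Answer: 289/16 ≈ 18.063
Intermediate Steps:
H(c, W) = -7/8 - W/8 (H(c, W) = -((1 + 6) + W)/8 = -(7 + W)/8 = -7/8 - W/8)
h(z) = (3 + z)*(-13/8 + z) (h(z) = (z + 3)*(z + (-7/8 - ⅛*6)) = (3 + z)*(z + (-7/8 - ¾)) = (3 + z)*(z - 13/8) = (3 + z)*(-13/8 + z))
U(O) = O²
(U(Y) + h(-1))² = ((-1)² + (-39/8 + (-1)² + (11/8)*(-1)))² = (1 + (-39/8 + 1 - 11/8))² = (1 - 21/4)² = (-17/4)² = 289/16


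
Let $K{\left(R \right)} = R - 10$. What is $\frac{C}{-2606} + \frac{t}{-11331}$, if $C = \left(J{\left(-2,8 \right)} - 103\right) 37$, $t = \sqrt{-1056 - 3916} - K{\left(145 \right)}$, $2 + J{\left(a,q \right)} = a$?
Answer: $\frac{5023471}{3280954} - \frac{2 i \sqrt{1243}}{11331} \approx 1.5311 - 0.006223 i$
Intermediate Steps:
$J{\left(a,q \right)} = -2 + a$
$K{\left(R \right)} = -10 + R$ ($K{\left(R \right)} = R - 10 = -10 + R$)
$t = -135 + 2 i \sqrt{1243}$ ($t = \sqrt{-1056 - 3916} - \left(-10 + 145\right) = \sqrt{-4972} - 135 = 2 i \sqrt{1243} - 135 = -135 + 2 i \sqrt{1243} \approx -135.0 + 70.512 i$)
$C = -3959$ ($C = \left(\left(-2 - 2\right) - 103\right) 37 = \left(-4 - 103\right) 37 = \left(-107\right) 37 = -3959$)
$\frac{C}{-2606} + \frac{t}{-11331} = - \frac{3959}{-2606} + \frac{-135 + 2 i \sqrt{1243}}{-11331} = \left(-3959\right) \left(- \frac{1}{2606}\right) + \left(-135 + 2 i \sqrt{1243}\right) \left(- \frac{1}{11331}\right) = \frac{3959}{2606} + \left(\frac{15}{1259} - \frac{2 i \sqrt{1243}}{11331}\right) = \frac{5023471}{3280954} - \frac{2 i \sqrt{1243}}{11331}$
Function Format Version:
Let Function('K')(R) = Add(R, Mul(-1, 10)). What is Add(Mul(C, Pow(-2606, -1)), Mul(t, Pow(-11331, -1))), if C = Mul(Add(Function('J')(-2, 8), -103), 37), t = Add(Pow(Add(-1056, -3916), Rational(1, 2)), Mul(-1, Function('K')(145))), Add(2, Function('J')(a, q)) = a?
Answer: Add(Rational(5023471, 3280954), Mul(Rational(-2, 11331), I, Pow(1243, Rational(1, 2)))) ≈ Add(1.5311, Mul(-0.0062230, I))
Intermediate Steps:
Function('J')(a, q) = Add(-2, a)
Function('K')(R) = Add(-10, R) (Function('K')(R) = Add(R, -10) = Add(-10, R))
t = Add(-135, Mul(2, I, Pow(1243, Rational(1, 2)))) (t = Add(Pow(Add(-1056, -3916), Rational(1, 2)), Mul(-1, Add(-10, 145))) = Add(Pow(-4972, Rational(1, 2)), Mul(-1, 135)) = Add(Mul(2, I, Pow(1243, Rational(1, 2))), -135) = Add(-135, Mul(2, I, Pow(1243, Rational(1, 2)))) ≈ Add(-135.00, Mul(70.512, I)))
C = -3959 (C = Mul(Add(Add(-2, -2), -103), 37) = Mul(Add(-4, -103), 37) = Mul(-107, 37) = -3959)
Add(Mul(C, Pow(-2606, -1)), Mul(t, Pow(-11331, -1))) = Add(Mul(-3959, Pow(-2606, -1)), Mul(Add(-135, Mul(2, I, Pow(1243, Rational(1, 2)))), Pow(-11331, -1))) = Add(Mul(-3959, Rational(-1, 2606)), Mul(Add(-135, Mul(2, I, Pow(1243, Rational(1, 2)))), Rational(-1, 11331))) = Add(Rational(3959, 2606), Add(Rational(15, 1259), Mul(Rational(-2, 11331), I, Pow(1243, Rational(1, 2))))) = Add(Rational(5023471, 3280954), Mul(Rational(-2, 11331), I, Pow(1243, Rational(1, 2))))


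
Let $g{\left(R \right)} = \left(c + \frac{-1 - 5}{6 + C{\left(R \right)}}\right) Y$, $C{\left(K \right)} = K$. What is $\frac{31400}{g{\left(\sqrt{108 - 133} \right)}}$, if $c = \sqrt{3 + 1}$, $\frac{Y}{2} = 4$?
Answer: $\frac{168775}{68} - \frac{58875 i}{68} \approx 2482.0 - 865.81 i$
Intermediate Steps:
$Y = 8$ ($Y = 2 \cdot 4 = 8$)
$c = 2$ ($c = \sqrt{4} = 2$)
$g{\left(R \right)} = 16 - \frac{48}{6 + R}$ ($g{\left(R \right)} = \left(2 + \frac{-1 - 5}{6 + R}\right) 8 = \left(2 - \frac{6}{6 + R}\right) 8 = 16 - \frac{48}{6 + R}$)
$\frac{31400}{g{\left(\sqrt{108 - 133} \right)}} = \frac{31400}{16 \frac{1}{6 + \sqrt{108 - 133}} \left(3 + \sqrt{108 - 133}\right)} = \frac{31400}{16 \frac{1}{6 + \sqrt{-25}} \left(3 + \sqrt{-25}\right)} = \frac{31400}{16 \frac{1}{6 + 5 i} \left(3 + 5 i\right)} = \frac{31400}{16 \frac{6 - 5 i}{61} \left(3 + 5 i\right)} = \frac{31400}{\frac{16}{61} \left(3 + 5 i\right) \left(6 - 5 i\right)} = 31400 \frac{\left(3 - 5 i\right) \left(6 + 5 i\right)}{544} = \frac{3925 \left(3 - 5 i\right) \left(6 + 5 i\right)}{68}$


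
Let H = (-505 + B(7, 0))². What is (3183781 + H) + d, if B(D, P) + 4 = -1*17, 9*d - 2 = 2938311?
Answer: 34082426/9 ≈ 3.7869e+6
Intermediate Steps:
d = 2938313/9 (d = 2/9 + (⅑)*2938311 = 2/9 + 326479 = 2938313/9 ≈ 3.2648e+5)
B(D, P) = -21 (B(D, P) = -4 - 1*17 = -4 - 17 = -21)
H = 276676 (H = (-505 - 21)² = (-526)² = 276676)
(3183781 + H) + d = (3183781 + 276676) + 2938313/9 = 3460457 + 2938313/9 = 34082426/9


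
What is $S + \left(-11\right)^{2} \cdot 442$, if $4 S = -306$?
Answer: $\frac{106811}{2} \approx 53406.0$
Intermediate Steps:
$S = - \frac{153}{2}$ ($S = \frac{1}{4} \left(-306\right) = - \frac{153}{2} \approx -76.5$)
$S + \left(-11\right)^{2} \cdot 442 = - \frac{153}{2} + \left(-11\right)^{2} \cdot 442 = - \frac{153}{2} + 121 \cdot 442 = - \frac{153}{2} + 53482 = \frac{106811}{2}$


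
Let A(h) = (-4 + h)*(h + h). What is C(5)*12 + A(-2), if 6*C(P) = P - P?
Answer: 24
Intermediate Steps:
A(h) = 2*h*(-4 + h) (A(h) = (-4 + h)*(2*h) = 2*h*(-4 + h))
C(P) = 0 (C(P) = (P - P)/6 = (1/6)*0 = 0)
C(5)*12 + A(-2) = 0*12 + 2*(-2)*(-4 - 2) = 0 + 2*(-2)*(-6) = 0 + 24 = 24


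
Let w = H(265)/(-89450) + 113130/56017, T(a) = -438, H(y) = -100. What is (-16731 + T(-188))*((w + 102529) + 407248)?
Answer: -877116228096243345/100214413 ≈ -8.7524e+9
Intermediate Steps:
w = 202501604/100214413 (w = -100/(-89450) + 113130/56017 = -100*(-1/89450) + 113130*(1/56017) = 2/1789 + 113130/56017 = 202501604/100214413 ≈ 2.0207)
(-16731 + T(-188))*((w + 102529) + 407248) = (-16731 - 438)*((202501604/100214413 + 102529) + 407248) = -17169*(10275086052081/100214413 + 407248) = -17169*51087205317505/100214413 = -877116228096243345/100214413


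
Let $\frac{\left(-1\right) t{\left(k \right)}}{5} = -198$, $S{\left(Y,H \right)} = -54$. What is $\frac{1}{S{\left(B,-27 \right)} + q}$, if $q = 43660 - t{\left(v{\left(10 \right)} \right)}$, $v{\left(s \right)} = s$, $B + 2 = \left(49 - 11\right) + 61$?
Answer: $\frac{1}{42616} \approx 2.3465 \cdot 10^{-5}$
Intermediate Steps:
$B = 97$ ($B = -2 + \left(\left(49 - 11\right) + 61\right) = -2 + \left(38 + 61\right) = -2 + 99 = 97$)
$t{\left(k \right)} = 990$ ($t{\left(k \right)} = \left(-5\right) \left(-198\right) = 990$)
$q = 42670$ ($q = 43660 - 990 = 42670$)
$\frac{1}{S{\left(B,-27 \right)} + q} = \frac{1}{-54 + 42670} = \frac{1}{42616}$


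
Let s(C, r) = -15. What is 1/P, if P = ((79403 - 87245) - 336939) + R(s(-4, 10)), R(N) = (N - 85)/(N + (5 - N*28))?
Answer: -41/14136031 ≈ -2.9004e-6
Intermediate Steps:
R(N) = (-85 + N)/(5 - 27*N) (R(N) = (-85 + N)/(N + (5 - 28*N)) = (-85 + N)/(5 - 27*N))
P = -14136031/41 (P = ((79403 - 87245) - 336939) + (85 - 1*(-15))/(-5 + 27*(-15)) = (-7842 - 336939) + (85 + 15)/(-5 - 405) = -344781 + 100/(-410) = -344781 - 1/410*100 = -344781 - 10/41 = -14136031/41 ≈ -3.4478e+5)
1/P = 1/(-14136031/41) = -41/14136031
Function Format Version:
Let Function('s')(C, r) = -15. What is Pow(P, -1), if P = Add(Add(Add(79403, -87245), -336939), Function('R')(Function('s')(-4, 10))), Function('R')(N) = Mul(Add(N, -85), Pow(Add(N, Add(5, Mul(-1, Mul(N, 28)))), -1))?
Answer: Rational(-41, 14136031) ≈ -2.9004e-6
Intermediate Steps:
Function('R')(N) = Mul(Pow(Add(5, Mul(-27, N)), -1), Add(-85, N)) (Function('R')(N) = Mul(Add(-85, N), Pow(Add(N, Add(5, Mul(-1, Mul(28, N)))), -1)) = Mul(Add(-85, N), Pow(Add(N, Add(5, Mul(-28, N))), -1)) = Mul(Add(-85, N), Pow(Add(5, Mul(-27, N)), -1)) = Mul(Pow(Add(5, Mul(-27, N)), -1), Add(-85, N)))
P = Rational(-14136031, 41) (P = Add(Add(Add(79403, -87245), -336939), Mul(Pow(Add(-5, Mul(27, -15)), -1), Add(85, Mul(-1, -15)))) = Add(Add(-7842, -336939), Mul(Pow(Add(-5, -405), -1), Add(85, 15))) = Add(-344781, Mul(Pow(-410, -1), 100)) = Add(-344781, Mul(Rational(-1, 410), 100)) = Add(-344781, Rational(-10, 41)) = Rational(-14136031, 41) ≈ -3.4478e+5)
Pow(P, -1) = Pow(Rational(-14136031, 41), -1) = Rational(-41, 14136031)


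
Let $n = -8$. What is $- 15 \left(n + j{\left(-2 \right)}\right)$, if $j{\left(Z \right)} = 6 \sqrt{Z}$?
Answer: $120 - 90 i \sqrt{2} \approx 120.0 - 127.28 i$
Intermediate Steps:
$- 15 \left(n + j{\left(-2 \right)}\right) = - 15 \left(-8 + 6 \sqrt{-2}\right) = - 15 \left(-8 + 6 i \sqrt{2}\right) = 120 - 90 i \sqrt{2}$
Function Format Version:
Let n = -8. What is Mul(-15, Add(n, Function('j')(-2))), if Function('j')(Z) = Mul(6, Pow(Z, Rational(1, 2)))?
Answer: Add(120, Mul(-90, I, Pow(2, Rational(1, 2)))) ≈ Add(120.00, Mul(-127.28, I))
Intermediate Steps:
Mul(-15, Add(n, Function('j')(-2))) = Mul(-15, Add(-8, Mul(6, Pow(-2, Rational(1, 2))))) = Mul(-15, Add(-8, Mul(6, Mul(I, Pow(2, Rational(1, 2)))))) = Mul(-15, Add(-8, Mul(6, I, Pow(2, Rational(1, 2))))) = Add(120, Mul(-90, I, Pow(2, Rational(1, 2))))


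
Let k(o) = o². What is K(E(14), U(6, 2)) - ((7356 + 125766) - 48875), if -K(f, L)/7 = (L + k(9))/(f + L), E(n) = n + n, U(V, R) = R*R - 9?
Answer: -1938213/23 ≈ -84270.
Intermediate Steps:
U(V, R) = -9 + R² (U(V, R) = R² - 9 = -9 + R²)
E(n) = 2*n
K(f, L) = -7*(81 + L)/(L + f) (K(f, L) = -7*(L + 9²)/(f + L) = -7*(L + 81)/(L + f) = -7*(81 + L)/(L + f))
K(E(14), U(6, 2)) - ((7356 + 125766) - 48875) = 7*(-81 - (-9 + 2²))/((-9 + 2²) + 2*14) - ((7356 + 125766) - 48875) = 7*(-81 - (-9 + 4))/((-9 + 4) + 28) - (133122 - 48875) = 7*(-81 - 1*(-5))/(-5 + 28) - 1*84247 = 7*(-81 + 5)/23 - 84247 = 7*(1/23)*(-76) - 84247 = -532/23 - 84247 = -1938213/23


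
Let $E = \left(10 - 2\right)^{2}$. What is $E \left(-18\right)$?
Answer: $-1152$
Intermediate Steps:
$E = 64$ ($E = 8^{2} = 64$)
$E \left(-18\right) = 64 \left(-18\right) = -1152$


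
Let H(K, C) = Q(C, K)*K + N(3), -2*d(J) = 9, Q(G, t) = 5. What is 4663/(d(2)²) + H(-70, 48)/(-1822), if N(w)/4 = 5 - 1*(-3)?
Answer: 17004851/73791 ≈ 230.45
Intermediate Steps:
N(w) = 32 (N(w) = 4*(5 - 1*(-3)) = 4*(5 + 3) = 4*8 = 32)
d(J) = -9/2 (d(J) = -½*9 = -9/2)
H(K, C) = 32 + 5*K (H(K, C) = 5*K + 32 = 32 + 5*K)
4663/(d(2)²) + H(-70, 48)/(-1822) = 4663/((-9/2)²) + (32 + 5*(-70))/(-1822) = 4663/(81/4) + (32 - 350)*(-1/1822) = 4663*(4/81) - 318*(-1/1822) = 18652/81 + 159/911 = 17004851/73791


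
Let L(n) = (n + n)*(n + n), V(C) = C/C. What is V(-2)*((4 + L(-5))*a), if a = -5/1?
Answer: -520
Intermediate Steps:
V(C) = 1
L(n) = 4*n² (L(n) = (2*n)*(2*n) = 4*n²)
a = -5 (a = -5*1 = -5)
V(-2)*((4 + L(-5))*a) = 1*((4 + 4*(-5)²)*(-5)) = 1*((4 + 4*25)*(-5)) = 1*((4 + 100)*(-5)) = 1*(104*(-5)) = 1*(-520) = -520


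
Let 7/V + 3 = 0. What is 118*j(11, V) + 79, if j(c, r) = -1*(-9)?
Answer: 1141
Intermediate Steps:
V = -7/3 (V = 7/(-3 + 0) = 7/(-3) = 7*(-⅓) = -7/3 ≈ -2.3333)
j(c, r) = 9
118*j(11, V) + 79 = 118*9 + 79 = 1062 + 79 = 1141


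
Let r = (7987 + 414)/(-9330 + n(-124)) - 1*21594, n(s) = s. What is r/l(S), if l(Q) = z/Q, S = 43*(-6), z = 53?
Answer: 26336391933/250531 ≈ 1.0512e+5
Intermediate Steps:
r = -204158077/9454 (r = (7987 + 414)/(-9330 - 124) - 1*21594 = 8401/(-9454) - 21594 = 8401*(-1/9454) - 21594 = -8401/9454 - 21594 = -204158077/9454 ≈ -21595.)
S = -258
l(Q) = 53/Q
r/l(S) = -204158077/(9454*(53/(-258))) = -204158077/(9454*(53*(-1/258))) = -204158077/(9454*(-53/258)) = -204158077/9454*(-258/53) = 26336391933/250531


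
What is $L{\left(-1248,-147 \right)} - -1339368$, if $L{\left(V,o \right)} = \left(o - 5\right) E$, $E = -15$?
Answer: $1341648$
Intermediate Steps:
$L{\left(V,o \right)} = 75 - 15 o$ ($L{\left(V,o \right)} = \left(o - 5\right) \left(-15\right) = \left(-5 + o\right) \left(-15\right) = 75 - 15 o$)
$L{\left(-1248,-147 \right)} - -1339368 = \left(75 - -2205\right) - -1339368 = \left(75 + 2205\right) + 1339368 = 2280 + 1339368 = 1341648$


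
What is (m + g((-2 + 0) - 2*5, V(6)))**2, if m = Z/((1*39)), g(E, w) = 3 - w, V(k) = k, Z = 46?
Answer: 5041/1521 ≈ 3.3143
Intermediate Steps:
m = 46/39 (m = 46/((1*39)) = 46/39 ≈ 1.1795)
(m + g((-2 + 0) - 2*5, V(6)))**2 = (46/39 + (3 - 1*6))**2 = (46/39 + (3 - 6))**2 = (46/39 - 3)**2 = (-71/39)**2 = 5041/1521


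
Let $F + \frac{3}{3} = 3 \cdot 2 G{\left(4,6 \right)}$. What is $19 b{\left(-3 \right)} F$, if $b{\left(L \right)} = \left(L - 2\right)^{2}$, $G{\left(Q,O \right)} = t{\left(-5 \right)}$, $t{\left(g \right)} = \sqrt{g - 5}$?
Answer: $-475 + 2850 i \sqrt{10} \approx -475.0 + 9012.5 i$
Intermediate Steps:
$t{\left(g \right)} = \sqrt{-5 + g}$
$G{\left(Q,O \right)} = i \sqrt{10}$ ($G{\left(Q,O \right)} = \sqrt{-5 - 5} = \sqrt{-10} = i \sqrt{10}$)
$b{\left(L \right)} = \left(-2 + L\right)^{2}$
$F = -1 + 6 i \sqrt{10}$ ($F = -1 + 3 \cdot 2 i \sqrt{10} = -1 + 6 i \sqrt{10} \approx -1.0 + 18.974 i$)
$19 b{\left(-3 \right)} F = 19 \left(-2 - 3\right)^{2} \left(-1 + 6 i \sqrt{10}\right) = 19 \left(-5\right)^{2} \left(-1 + 6 i \sqrt{10}\right) = 19 \cdot 25 \left(-1 + 6 i \sqrt{10}\right) = 475 \left(-1 + 6 i \sqrt{10}\right) = -475 + 2850 i \sqrt{10}$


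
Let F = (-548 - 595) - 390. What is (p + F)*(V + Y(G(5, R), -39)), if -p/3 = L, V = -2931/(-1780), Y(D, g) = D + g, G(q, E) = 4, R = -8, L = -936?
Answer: -15139095/356 ≈ -42526.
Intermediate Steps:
V = 2931/1780 (V = -2931*(-1/1780) = 2931/1780 ≈ 1.6466)
p = 2808 (p = -3*(-936) = 2808)
F = -1533 (F = -1143 - 390 = -1533)
(p + F)*(V + Y(G(5, R), -39)) = (2808 - 1533)*(2931/1780 + (4 - 39)) = 1275*(2931/1780 - 35) = 1275*(-59369/1780) = -15139095/356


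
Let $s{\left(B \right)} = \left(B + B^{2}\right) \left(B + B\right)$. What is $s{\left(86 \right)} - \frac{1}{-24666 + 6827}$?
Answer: $\frac{22957080457}{17839} \approx 1.2869 \cdot 10^{6}$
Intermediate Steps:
$s{\left(B \right)} = 2 B \left(B + B^{2}\right)$ ($s{\left(B \right)} = \left(B + B^{2}\right) 2 B = 2 B \left(B + B^{2}\right)$)
$s{\left(86 \right)} - \frac{1}{-24666 + 6827} = 2 \cdot 86^{2} \left(1 + 86\right) - \frac{1}{-24666 + 6827} = 2 \cdot 7396 \cdot 87 - \frac{1}{-17839} = 1286904 - - \frac{1}{17839} = 1286904 + \frac{1}{17839} = \frac{22957080457}{17839}$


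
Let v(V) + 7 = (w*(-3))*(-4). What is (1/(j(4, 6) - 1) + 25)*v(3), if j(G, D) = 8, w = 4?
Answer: 7216/7 ≈ 1030.9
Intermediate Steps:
v(V) = 41 (v(V) = -7 + (4*(-3))*(-4) = -7 - 12*(-4) = -7 + 48 = 41)
(1/(j(4, 6) - 1) + 25)*v(3) = (1/(8 - 1) + 25)*41 = (1/7 + 25)*41 = (176/7)*41 = 7216/7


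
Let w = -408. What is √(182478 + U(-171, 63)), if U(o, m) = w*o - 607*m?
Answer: √214005 ≈ 462.61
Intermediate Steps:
U(o, m) = -607*m - 408*o (U(o, m) = -408*o - 607*m = -607*m - 408*o)
√(182478 + U(-171, 63)) = √(182478 + (-607*63 - 408*(-171))) = √(182478 + (-38241 + 69768)) = √(182478 + 31527) = √214005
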